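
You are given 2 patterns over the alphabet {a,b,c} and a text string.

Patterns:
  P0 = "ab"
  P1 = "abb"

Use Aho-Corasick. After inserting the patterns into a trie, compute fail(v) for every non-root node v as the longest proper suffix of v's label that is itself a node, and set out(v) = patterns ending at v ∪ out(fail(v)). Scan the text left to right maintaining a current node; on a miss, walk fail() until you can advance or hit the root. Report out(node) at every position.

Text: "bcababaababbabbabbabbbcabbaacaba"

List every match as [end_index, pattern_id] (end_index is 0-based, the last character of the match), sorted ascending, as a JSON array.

Build automaton:
Trie nodes:
  0='ε' goto a→1
  1='a' goto b→2
  2='ab' goto b→3  [P0 ends]
  3='abb' goto ·  [P1 ends]

BFS fail/out derivation:
  fail(1) 'a': from fail(0)=0 chase 'a': 0 ⇒ 0;  out=∅∪out(0)=∅
  fail(2) 'ab': from fail(1)=0 chase 'b': 0 ⇒ 0;  out={0}∪out(0)={0}
  fail(3) 'abb': from fail(2)=0 chase 'b': 0 ⇒ 0;  out={1}∪out(0)={1}

Run:
pos 0 'b': at 0
pos 1 'c': at 0
pos 2 'a': at 1
pos 3 'b': at 2  ** P0@[2:3]
pos 4 'a': at 1 ·f
pos 5 'b': at 2  ** P0@[4:5]
pos 6 'a': at 1 ·f
pos 7 'a': at 1 ·f
pos 8 'b': at 2  ** P0@[7:8]
pos 9 'a': at 1 ·f
pos 10 'b': at 2  ** P0@[9:10]
pos 11 'b': at 3  ** P1@[9:11]
pos 12 'a': at 1 ·f
pos 13 'b': at 2  ** P0@[12:13]
pos 14 'b': at 3  ** P1@[12:14]
pos 15 'a': at 1 ·f
pos 16 'b': at 2  ** P0@[15:16]
pos 17 'b': at 3  ** P1@[15:17]
pos 18 'a': at 1 ·f
pos 19 'b': at 2  ** P0@[18:19]
pos 20 'b': at 3  ** P1@[18:20]
pos 21 'b': at 0 ·f
pos 22 'c': at 0
pos 23 'a': at 1
pos 24 'b': at 2  ** P0@[23:24]
pos 25 'b': at 3  ** P1@[23:25]
pos 26 'a': at 1 ·f
pos 27 'a': at 1 ·f
pos 28 'c': at 0 ·f
pos 29 'a': at 1
pos 30 'b': at 2  ** P0@[29:30]
pos 31 'a': at 1 ·f

Result: [[3,0],[5,0],[8,0],[10,0],[11,1],[13,0],[14,1],[16,0],[17,1],[19,0],[20,1],[24,0],[25,1],[30,0]]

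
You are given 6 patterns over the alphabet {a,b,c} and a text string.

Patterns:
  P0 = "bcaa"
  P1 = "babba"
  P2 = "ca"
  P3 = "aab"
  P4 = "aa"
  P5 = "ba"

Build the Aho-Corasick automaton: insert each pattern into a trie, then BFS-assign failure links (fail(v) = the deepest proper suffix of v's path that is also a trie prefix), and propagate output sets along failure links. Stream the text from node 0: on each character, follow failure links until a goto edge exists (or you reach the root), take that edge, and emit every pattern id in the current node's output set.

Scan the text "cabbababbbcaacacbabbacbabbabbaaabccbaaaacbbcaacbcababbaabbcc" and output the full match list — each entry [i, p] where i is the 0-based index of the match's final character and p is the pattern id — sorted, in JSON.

Construct AC machine:
Trie (insert patterns):
  n0 'ε': a→11 b→1 c→9
  n1 'b': a→5 c→2
  n2 'bc': a→3
  n3 'bca': a→4
  n4 'bcaa': ·  [P0 ends]
  n5 'ba': b→6  [P5 ends]
  n6 'bab': b→7
  n7 'babb': a→8
  n8 'babba': ·  [P1 ends]
  n9 'c': a→10
  n10 'ca': ·  [P2 ends]
  n11 'a': a→12
  n12 'aa': b→13  [P4 ends]
  n13 'aab': ·  [P3 ends]

BFS fail/out derivation:
  n1('b'): parent n0 fail=0; on 'b' 0 → fail=0;  out ∅∪∅=∅
  n9('c'): parent n0 fail=0; on 'c' 0 → fail=0;  out ∅∪∅=∅
  n11('a'): parent n0 fail=0; on 'a' 0 → fail=0;  out ∅∪∅=∅
  n2('bc'): parent n1 fail=0; on 'c' 0 → fail=9;  out ∅∪∅=∅
  n5('ba'): parent n1 fail=0; on 'a' 0 → fail=11;  out {5}∪∅={5}
  n10('ca'): parent n9 fail=0; on 'a' 0 → fail=11;  out {2}∪∅={2}
  n12('aa'): parent n11 fail=0; on 'a' 0 → fail=11;  out {4}∪∅={4}
  n3('bca'): parent n2 fail=9; on 'a' 9 → fail=10;  out ∅∪{2}={2}
  n6('bab'): parent n5 fail=11; on 'b' 11→0 → fail=1;  out ∅∪∅=∅
  n13('aab'): parent n12 fail=11; on 'b' 11→0 → fail=1;  out {3}∪∅={3}
  n4('bcaa'): parent n3 fail=10; on 'a' 10→11 → fail=12;  out {0}∪{4}={0,4}
  n7('babb'): parent n6 fail=1; on 'b' 1→0 → fail=1;  out ∅∪∅=∅
  n8('babba'): parent n7 fail=1; on 'a' 1 → fail=5;  out {1}∪{5}={1,5}

Text stream:
[0] read 'c'  n0⇒n9
[1] read 'a'  n9⇒n10  → match P2@[0:1]
[2] read 'b'  n10⇒n1 ·f
[3] read 'b'  n1⇒n1 ·f
[4] read 'a'  n1⇒n5  → match P5@[3:4]
[5] read 'b'  n5⇒n6
[6] read 'a'  n6⇒n5 ·f  → match P5@[5:6]
[7] read 'b'  n5⇒n6
[8] read 'b'  n6⇒n7
[9] read 'b'  n7⇒n1 ·f
[10] read 'c'  n1⇒n2
[11] read 'a'  n2⇒n3  → match P2@[10:11]
[12] read 'a'  n3⇒n4  → match P0@[9:12],P4@[11:12]
[13] read 'c'  n4⇒n9 ·f
[14] read 'a'  n9⇒n10  → match P2@[13:14]
[15] read 'c'  n10⇒n9 ·f
[16] read 'b'  n9⇒n1 ·f
[17] read 'a'  n1⇒n5  → match P5@[16:17]
[18] read 'b'  n5⇒n6
[19] read 'b'  n6⇒n7
[20] read 'a'  n7⇒n8  → match P1@[16:20],P5@[19:20]
[21] read 'c'  n8⇒n9 ·f
[22] read 'b'  n9⇒n1 ·f
[23] read 'a'  n1⇒n5  → match P5@[22:23]
[24] read 'b'  n5⇒n6
[25] read 'b'  n6⇒n7
[26] read 'a'  n7⇒n8  → match P1@[22:26],P5@[25:26]
[27] read 'b'  n8⇒n6 ·f
[28] read 'b'  n6⇒n7
[29] read 'a'  n7⇒n8  → match P1@[25:29],P5@[28:29]
[30] read 'a'  n8⇒n12 ·f  → match P4@[29:30]
[31] read 'a'  n12⇒n12 ·f  → match P4@[30:31]
[32] read 'b'  n12⇒n13  → match P3@[30:32]
[33] read 'c'  n13⇒n2 ·f
[34] read 'c'  n2⇒n9 ·f
[35] read 'b'  n9⇒n1 ·f
[36] read 'a'  n1⇒n5  → match P5@[35:36]
[37] read 'a'  n5⇒n12 ·f  → match P4@[36:37]
[38] read 'a'  n12⇒n12 ·f  → match P4@[37:38]
[39] read 'a'  n12⇒n12 ·f  → match P4@[38:39]
[40] read 'c'  n12⇒n9 ·f
[41] read 'b'  n9⇒n1 ·f
[42] read 'b'  n1⇒n1 ·f
[43] read 'c'  n1⇒n2
[44] read 'a'  n2⇒n3  → match P2@[43:44]
[45] read 'a'  n3⇒n4  → match P0@[42:45],P4@[44:45]
[46] read 'c'  n4⇒n9 ·f
[47] read 'b'  n9⇒n1 ·f
[48] read 'c'  n1⇒n2
[49] read 'a'  n2⇒n3  → match P2@[48:49]
[50] read 'b'  n3⇒n1 ·f
[51] read 'a'  n1⇒n5  → match P5@[50:51]
[52] read 'b'  n5⇒n6
[53] read 'b'  n6⇒n7
[54] read 'a'  n7⇒n8  → match P1@[50:54],P5@[53:54]
[55] read 'a'  n8⇒n12 ·f  → match P4@[54:55]
[56] read 'b'  n12⇒n13  → match P3@[54:56]
[57] read 'b'  n13⇒n1 ·f
[58] read 'c'  n1⇒n2
[59] read 'c'  n2⇒n9 ·f

All matches (sorted): [[1,2],[4,5],[6,5],[11,2],[12,0],[12,4],[14,2],[17,5],[20,1],[20,5],[23,5],[26,1],[26,5],[29,1],[29,5],[30,4],[31,4],[32,3],[36,5],[37,4],[38,4],[39,4],[44,2],[45,0],[45,4],[49,2],[51,5],[54,1],[54,5],[55,4],[56,3]]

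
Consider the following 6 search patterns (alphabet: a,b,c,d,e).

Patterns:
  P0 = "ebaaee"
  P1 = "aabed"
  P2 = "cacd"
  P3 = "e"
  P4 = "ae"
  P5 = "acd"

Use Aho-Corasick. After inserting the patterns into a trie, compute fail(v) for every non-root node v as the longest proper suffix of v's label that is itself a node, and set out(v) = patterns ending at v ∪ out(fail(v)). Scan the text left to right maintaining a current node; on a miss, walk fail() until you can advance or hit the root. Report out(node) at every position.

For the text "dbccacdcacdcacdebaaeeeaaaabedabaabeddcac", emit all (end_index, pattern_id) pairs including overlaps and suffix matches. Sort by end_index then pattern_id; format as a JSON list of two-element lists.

Build automaton:
Trie (insert patterns):
  n0 'ε': a→7 c→12 e→1
  n1 'e': b→2  ←P3
  n2 'eb': a→3
  n3 'eba': a→4
  n4 'ebaa': e→5
  n5 'ebaae': e→6
  n6 'ebaaee': ·  ←P0
  n7 'a': a→8 c→17 e→16
  n8 'aa': b→9
  n9 'aab': e→10
  n10 'aabe': d→11
  n11 'aabed': ·  ←P1
  n12 'c': a→13
  n13 'ca': c→14
  n14 'cac': d→15
  n15 'cacd': ·  ←P2
  n16 'ae': ·  ←P4
  n17 'ac': d→18
  n18 'acd': ·  ←P5

Failure links (BFS by depth):
  n1('e'): parent n0 fail=0; on 'e' 0 → fail=0;  out {3}∪∅={3}
  n7('a'): parent n0 fail=0; on 'a' 0 → fail=0;  out ∅∪∅=∅
  n12('c'): parent n0 fail=0; on 'c' 0 → fail=0;  out ∅∪∅=∅
  n2('eb'): parent n1 fail=0; on 'b' 0 → fail=0;  out ∅∪∅=∅
  n8('aa'): parent n7 fail=0; on 'a' 0 → fail=7;  out ∅∪∅=∅
  n13('ca'): parent n12 fail=0; on 'a' 0 → fail=7;  out ∅∪∅=∅
  n16('ae'): parent n7 fail=0; on 'e' 0 → fail=1;  out {4}∪{3}={3,4}
  n17('ac'): parent n7 fail=0; on 'c' 0 → fail=12;  out ∅∪∅=∅
  n3('eba'): parent n2 fail=0; on 'a' 0 → fail=7;  out ∅∪∅=∅
  n9('aab'): parent n8 fail=7; on 'b' 7→0 → fail=0;  out ∅∪∅=∅
  n14('cac'): parent n13 fail=7; on 'c' 7 → fail=17;  out ∅∪∅=∅
  n18('acd'): parent n17 fail=12; on 'd' 12→0 → fail=0;  out {5}∪∅={5}
  n4('ebaa'): parent n3 fail=7; on 'a' 7 → fail=8;  out ∅∪∅=∅
  n10('aabe'): parent n9 fail=0; on 'e' 0 → fail=1;  out ∅∪{3}={3}
  n15('cacd'): parent n14 fail=17; on 'd' 17 → fail=18;  out {2}∪{5}={2,5}
  n5('ebaae'): parent n4 fail=8; on 'e' 8→7 → fail=16;  out ∅∪{3,4}={3,4}
  n11('aabed'): parent n10 fail=1; on 'd' 1→0 → fail=0;  out {1}∪∅={1}
  n6('ebaaee'): parent n5 fail=16; on 'e' 16→1→0 → fail=1;  out {0}∪{3}={0,3}

Scan:
i=0 'd': node 0→0
i=1 'b': node 0→0
i=2 'c': node 0→12
i=3 'c': node 12→12 (via fail)
i=4 'a': node 12→13
i=5 'c': node 13→14
i=6 'd': node 14→15  → match P2@[3:6],P5@[4:6]
i=7 'c': node 15→12 (via fail)
i=8 'a': node 12→13
i=9 'c': node 13→14
i=10 'd': node 14→15  → match P2@[7:10],P5@[8:10]
i=11 'c': node 15→12 (via fail)
i=12 'a': node 12→13
i=13 'c': node 13→14
i=14 'd': node 14→15  → match P2@[11:14],P5@[12:14]
i=15 'e': node 15→1 (via fail)  → match P3@[15:15]
i=16 'b': node 1→2
i=17 'a': node 2→3
i=18 'a': node 3→4
i=19 'e': node 4→5  → match P3@[19:19],P4@[18:19]
i=20 'e': node 5→6  → match P0@[15:20],P3@[20:20]
i=21 'e': node 6→1 (via fail)  → match P3@[21:21]
i=22 'a': node 1→7 (via fail)
i=23 'a': node 7→8
i=24 'a': node 8→8 (via fail)
i=25 'a': node 8→8 (via fail)
i=26 'b': node 8→9
i=27 'e': node 9→10  → match P3@[27:27]
i=28 'd': node 10→11  → match P1@[24:28]
i=29 'a': node 11→7 (via fail)
i=30 'b': node 7→0 (via fail)
i=31 'a': node 0→7
i=32 'a': node 7→8
i=33 'b': node 8→9
i=34 'e': node 9→10  → match P3@[34:34]
i=35 'd': node 10→11  → match P1@[31:35]
i=36 'd': node 11→0 (via fail)
i=37 'c': node 0→12
i=38 'a': node 12→13
i=39 'c': node 13→14

Result: [[6,2],[6,5],[10,2],[10,5],[14,2],[14,5],[15,3],[19,3],[19,4],[20,0],[20,3],[21,3],[27,3],[28,1],[34,3],[35,1]]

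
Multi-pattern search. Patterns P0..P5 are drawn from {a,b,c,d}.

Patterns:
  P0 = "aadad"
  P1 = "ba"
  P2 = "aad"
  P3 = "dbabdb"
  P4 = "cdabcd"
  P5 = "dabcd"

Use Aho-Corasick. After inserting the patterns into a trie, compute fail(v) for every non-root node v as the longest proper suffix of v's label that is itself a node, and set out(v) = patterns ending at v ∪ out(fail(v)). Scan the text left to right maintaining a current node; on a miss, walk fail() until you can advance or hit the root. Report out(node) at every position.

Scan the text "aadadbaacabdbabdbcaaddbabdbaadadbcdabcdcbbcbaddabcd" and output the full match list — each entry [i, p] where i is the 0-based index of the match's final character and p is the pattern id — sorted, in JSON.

Build automaton:
Trie (insert patterns):
  n0 'ε': a→1 b→6 c→14 d→8
  n1 'a': a→2
  n2 'aa': d→3
  n3 'aad': a→4  ←P2
  n4 'aada': d→5
  n5 'aadad': ·  ←P0
  n6 'b': a→7
  n7 'ba': ·  ←P1
  n8 'd': a→20 b→9
  n9 'db': a→10
  n10 'dba': b→11
  n11 'dbab': d→12
  n12 'dbabd': b→13
  n13 'dbabdb': ·  ←P3
  n14 'c': d→15
  n15 'cd': a→16
  n16 'cda': b→17
  n17 'cdab': c→18
  n18 'cdabc': d→19
  n19 'cdabcd': ·  ←P4
  n20 'da': b→21
  n21 'dab': c→22
  n22 'dabc': d→23
  n23 'dabcd': ·  ←P5

Failure links (BFS by depth):
  fail(1) 'a': from fail(0)=0 chase 'a': 0 ⇒ 0;  out=∅∪out(0)=∅
  fail(6) 'b': from fail(0)=0 chase 'b': 0 ⇒ 0;  out=∅∪out(0)=∅
  fail(8) 'd': from fail(0)=0 chase 'd': 0 ⇒ 0;  out=∅∪out(0)=∅
  fail(14) 'c': from fail(0)=0 chase 'c': 0 ⇒ 0;  out=∅∪out(0)=∅
  fail(2) 'aa': from fail(1)=0 chase 'a': 0 ⇒ 1;  out=∅∪out(1)=∅
  fail(7) 'ba': from fail(6)=0 chase 'a': 0 ⇒ 1;  out={1}∪out(1)={1}
  fail(9) 'db': from fail(8)=0 chase 'b': 0 ⇒ 6;  out=∅∪out(6)=∅
  fail(15) 'cd': from fail(14)=0 chase 'd': 0 ⇒ 8;  out=∅∪out(8)=∅
  fail(20) 'da': from fail(8)=0 chase 'a': 0 ⇒ 1;  out=∅∪out(1)=∅
  fail(3) 'aad': from fail(2)=1 chase 'd': 1→0 ⇒ 8;  out={2}∪out(8)={2}
  fail(10) 'dba': from fail(9)=6 chase 'a': 6 ⇒ 7;  out=∅∪out(7)={1}
  fail(16) 'cda': from fail(15)=8 chase 'a': 8 ⇒ 20;  out=∅∪out(20)=∅
  fail(21) 'dab': from fail(20)=1 chase 'b': 1→0 ⇒ 6;  out=∅∪out(6)=∅
  fail(4) 'aada': from fail(3)=8 chase 'a': 8 ⇒ 20;  out=∅∪out(20)=∅
  fail(11) 'dbab': from fail(10)=7 chase 'b': 7→1→0 ⇒ 6;  out=∅∪out(6)=∅
  fail(17) 'cdab': from fail(16)=20 chase 'b': 20 ⇒ 21;  out=∅∪out(21)=∅
  fail(22) 'dabc': from fail(21)=6 chase 'c': 6→0 ⇒ 14;  out=∅∪out(14)=∅
  fail(5) 'aadad': from fail(4)=20 chase 'd': 20→1→0 ⇒ 8;  out={0}∪out(8)={0}
  fail(12) 'dbabd': from fail(11)=6 chase 'd': 6→0 ⇒ 8;  out=∅∪out(8)=∅
  fail(18) 'cdabc': from fail(17)=21 chase 'c': 21 ⇒ 22;  out=∅∪out(22)=∅
  fail(23) 'dabcd': from fail(22)=14 chase 'd': 14 ⇒ 15;  out={5}∪out(15)={5}
  fail(13) 'dbabdb': from fail(12)=8 chase 'b': 8 ⇒ 9;  out={3}∪out(9)={3}
  fail(19) 'cdabcd': from fail(18)=22 chase 'd': 22 ⇒ 23;  out={4}∪out(23)={4,5}

Scan:
[0] read 'a'  n0⇒n1
[1] read 'a'  n1⇒n2
[2] read 'd'  n2⇒n3  ** P2@[0:2]
[3] read 'a'  n3⇒n4
[4] read 'd'  n4⇒n5  ** P0@[0:4]
[5] read 'b'  n5⇒n9 (via fail)
[6] read 'a'  n9⇒n10  ** P1@[5:6]
[7] read 'a'  n10⇒n2 (via fail)
[8] read 'c'  n2⇒n14 (via fail)
[9] read 'a'  n14⇒n1 (via fail)
[10] read 'b'  n1⇒n6 (via fail)
[11] read 'd'  n6⇒n8 (via fail)
[12] read 'b'  n8⇒n9
[13] read 'a'  n9⇒n10  ** P1@[12:13]
[14] read 'b'  n10⇒n11
[15] read 'd'  n11⇒n12
[16] read 'b'  n12⇒n13  ** P3@[11:16]
[17] read 'c'  n13⇒n14 (via fail)
[18] read 'a'  n14⇒n1 (via fail)
[19] read 'a'  n1⇒n2
[20] read 'd'  n2⇒n3  ** P2@[18:20]
[21] read 'd'  n3⇒n8 (via fail)
[22] read 'b'  n8⇒n9
[23] read 'a'  n9⇒n10  ** P1@[22:23]
[24] read 'b'  n10⇒n11
[25] read 'd'  n11⇒n12
[26] read 'b'  n12⇒n13  ** P3@[21:26]
[27] read 'a'  n13⇒n10 (via fail)  ** P1@[26:27]
[28] read 'a'  n10⇒n2 (via fail)
[29] read 'd'  n2⇒n3  ** P2@[27:29]
[30] read 'a'  n3⇒n4
[31] read 'd'  n4⇒n5  ** P0@[27:31]
[32] read 'b'  n5⇒n9 (via fail)
[33] read 'c'  n9⇒n14 (via fail)
[34] read 'd'  n14⇒n15
[35] read 'a'  n15⇒n16
[36] read 'b'  n16⇒n17
[37] read 'c'  n17⇒n18
[38] read 'd'  n18⇒n19  ** P4@[33:38],P5@[34:38]
[39] read 'c'  n19⇒n14 (via fail)
[40] read 'b'  n14⇒n6 (via fail)
[41] read 'b'  n6⇒n6 (via fail)
[42] read 'c'  n6⇒n14 (via fail)
[43] read 'b'  n14⇒n6 (via fail)
[44] read 'a'  n6⇒n7  ** P1@[43:44]
[45] read 'd'  n7⇒n8 (via fail)
[46] read 'd'  n8⇒n8 (via fail)
[47] read 'a'  n8⇒n20
[48] read 'b'  n20⇒n21
[49] read 'c'  n21⇒n22
[50] read 'd'  n22⇒n23  ** P5@[46:50]

All matches (sorted): [[2,2],[4,0],[6,1],[13,1],[16,3],[20,2],[23,1],[26,3],[27,1],[29,2],[31,0],[38,4],[38,5],[44,1],[50,5]]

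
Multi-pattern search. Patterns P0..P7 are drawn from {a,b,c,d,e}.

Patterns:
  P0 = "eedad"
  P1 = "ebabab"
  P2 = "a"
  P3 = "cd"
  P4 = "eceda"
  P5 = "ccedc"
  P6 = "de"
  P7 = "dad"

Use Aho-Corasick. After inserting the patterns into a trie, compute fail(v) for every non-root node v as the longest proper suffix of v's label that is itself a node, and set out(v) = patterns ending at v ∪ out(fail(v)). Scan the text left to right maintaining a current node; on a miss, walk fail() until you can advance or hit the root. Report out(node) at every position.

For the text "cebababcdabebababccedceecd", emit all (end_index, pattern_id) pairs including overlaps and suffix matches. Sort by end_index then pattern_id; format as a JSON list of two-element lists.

Build:
Trie nodes:
  0='ε' goto a→11 c→12 d→22 e→1
  1='e' goto b→6 c→14 e→2
  2='ee' goto d→3
  3='eed' goto a→4
  4='eeda' goto d→5
  5='eedad' goto ·  [P0 ends]
  6='eb' goto a→7
  7='eba' goto b→8
  8='ebab' goto a→9
  9='ebaba' goto b→10
  10='ebabab' goto ·  [P1 ends]
  11='a' goto ·  [P2 ends]
  12='c' goto c→18 d→13
  13='cd' goto ·  [P3 ends]
  14='ec' goto e→15
  15='ece' goto d→16
  16='eced' goto a→17
  17='eceda' goto ·  [P4 ends]
  18='cc' goto e→19
  19='cce' goto d→20
  20='cced' goto c→21
  21='ccedc' goto ·  [P5 ends]
  22='d' goto a→24 e→23
  23='de' goto ·  [P6 ends]
  24='da' goto d→25
  25='dad' goto ·  [P7 ends]

Failure links (BFS by depth):
  fail(1) 'e': from fail(0)=0 chase 'e': 0 ⇒ 0;  out=∅∪out(0)=∅
  fail(11) 'a': from fail(0)=0 chase 'a': 0 ⇒ 0;  out={2}∪out(0)={2}
  fail(12) 'c': from fail(0)=0 chase 'c': 0 ⇒ 0;  out=∅∪out(0)=∅
  fail(22) 'd': from fail(0)=0 chase 'd': 0 ⇒ 0;  out=∅∪out(0)=∅
  fail(2) 'ee': from fail(1)=0 chase 'e': 0 ⇒ 1;  out=∅∪out(1)=∅
  fail(6) 'eb': from fail(1)=0 chase 'b': 0 ⇒ 0;  out=∅∪out(0)=∅
  fail(13) 'cd': from fail(12)=0 chase 'd': 0 ⇒ 22;  out={3}∪out(22)={3}
  fail(14) 'ec': from fail(1)=0 chase 'c': 0 ⇒ 12;  out=∅∪out(12)=∅
  fail(18) 'cc': from fail(12)=0 chase 'c': 0 ⇒ 12;  out=∅∪out(12)=∅
  fail(23) 'de': from fail(22)=0 chase 'e': 0 ⇒ 1;  out={6}∪out(1)={6}
  fail(24) 'da': from fail(22)=0 chase 'a': 0 ⇒ 11;  out=∅∪out(11)={2}
  fail(3) 'eed': from fail(2)=1 chase 'd': 1→0 ⇒ 22;  out=∅∪out(22)=∅
  fail(7) 'eba': from fail(6)=0 chase 'a': 0 ⇒ 11;  out=∅∪out(11)={2}
  fail(15) 'ece': from fail(14)=12 chase 'e': 12→0 ⇒ 1;  out=∅∪out(1)=∅
  fail(19) 'cce': from fail(18)=12 chase 'e': 12→0 ⇒ 1;  out=∅∪out(1)=∅
  fail(25) 'dad': from fail(24)=11 chase 'd': 11→0 ⇒ 22;  out={7}∪out(22)={7}
  fail(4) 'eeda': from fail(3)=22 chase 'a': 22 ⇒ 24;  out=∅∪out(24)={2}
  fail(8) 'ebab': from fail(7)=11 chase 'b': 11→0 ⇒ 0;  out=∅∪out(0)=∅
  fail(16) 'eced': from fail(15)=1 chase 'd': 1→0 ⇒ 22;  out=∅∪out(22)=∅
  fail(20) 'cced': from fail(19)=1 chase 'd': 1→0 ⇒ 22;  out=∅∪out(22)=∅
  fail(5) 'eedad': from fail(4)=24 chase 'd': 24 ⇒ 25;  out={0}∪out(25)={0,7}
  fail(9) 'ebaba': from fail(8)=0 chase 'a': 0 ⇒ 11;  out=∅∪out(11)={2}
  fail(17) 'eceda': from fail(16)=22 chase 'a': 22 ⇒ 24;  out={4}∪out(24)={2,4}
  fail(21) 'ccedc': from fail(20)=22 chase 'c': 22→0 ⇒ 12;  out={5}∪out(12)={5}
  fail(10) 'ebabab': from fail(9)=11 chase 'b': 11→0 ⇒ 0;  out={1}∪out(0)={1}

Scan:
pos 0 'c': at 12
pos 1 'e': at 1 (fail-walked)
pos 2 'b': at 6
pos 3 'a': at 7  ** P2@[3:3]
pos 4 'b': at 8
pos 5 'a': at 9  ** P2@[5:5]
pos 6 'b': at 10  ** P1@[1:6]
pos 7 'c': at 12 (fail-walked)
pos 8 'd': at 13  ** P3@[7:8]
pos 9 'a': at 24 (fail-walked)  ** P2@[9:9]
pos 10 'b': at 0 (fail-walked)
pos 11 'e': at 1
pos 12 'b': at 6
pos 13 'a': at 7  ** P2@[13:13]
pos 14 'b': at 8
pos 15 'a': at 9  ** P2@[15:15]
pos 16 'b': at 10  ** P1@[11:16]
pos 17 'c': at 12 (fail-walked)
pos 18 'c': at 18
pos 19 'e': at 19
pos 20 'd': at 20
pos 21 'c': at 21  ** P5@[17:21]
pos 22 'e': at 1 (fail-walked)
pos 23 'e': at 2
pos 24 'c': at 14 (fail-walked)
pos 25 'd': at 13 (fail-walked)  ** P3@[24:25]

Result: [[3,2],[5,2],[6,1],[8,3],[9,2],[13,2],[15,2],[16,1],[21,5],[25,3]]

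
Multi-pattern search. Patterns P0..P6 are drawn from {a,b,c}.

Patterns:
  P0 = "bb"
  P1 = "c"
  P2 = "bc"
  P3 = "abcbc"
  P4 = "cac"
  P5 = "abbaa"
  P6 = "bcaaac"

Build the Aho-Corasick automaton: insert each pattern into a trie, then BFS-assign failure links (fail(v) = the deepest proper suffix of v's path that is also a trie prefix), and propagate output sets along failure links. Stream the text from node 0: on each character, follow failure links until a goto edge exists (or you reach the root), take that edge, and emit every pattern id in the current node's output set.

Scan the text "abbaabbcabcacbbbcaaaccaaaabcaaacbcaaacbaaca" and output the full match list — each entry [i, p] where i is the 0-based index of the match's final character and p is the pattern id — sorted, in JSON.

Construct AC machine:
Trie (insert patterns):
  0='ε' goto a→5 b→1 c→3
  1='b' goto b→2 c→4
  2='bb' goto ·  ←P0
  3='c' goto a→10  ←P1
  4='bc' goto a→15  ←P2
  5='a' goto b→6
  6='ab' goto b→12 c→7
  7='abc' goto b→8
  8='abcb' goto c→9
  9='abcbc' goto ·  ←P3
  10='ca' goto c→11
  11='cac' goto ·  ←P4
  12='abb' goto a→13
  13='abba' goto a→14
  14='abbaa' goto ·  ←P5
  15='bca' goto a→16
  16='bcaa' goto a→17
  17='bcaaa' goto c→18
  18='bcaaac' goto ·  ←P6

BFS fail/out derivation:
  n1('b'): parent n0 fail=0; on 'b' 0 → fail=0;  out ∅∪∅=∅
  n3('c'): parent n0 fail=0; on 'c' 0 → fail=0;  out {1}∪∅={1}
  n5('a'): parent n0 fail=0; on 'a' 0 → fail=0;  out ∅∪∅=∅
  n2('bb'): parent n1 fail=0; on 'b' 0 → fail=1;  out {0}∪∅={0}
  n4('bc'): parent n1 fail=0; on 'c' 0 → fail=3;  out {2}∪{1}={1,2}
  n6('ab'): parent n5 fail=0; on 'b' 0 → fail=1;  out ∅∪∅=∅
  n10('ca'): parent n3 fail=0; on 'a' 0 → fail=5;  out ∅∪∅=∅
  n7('abc'): parent n6 fail=1; on 'c' 1 → fail=4;  out ∅∪{1,2}={1,2}
  n11('cac'): parent n10 fail=5; on 'c' 5→0 → fail=3;  out {4}∪{1}={1,4}
  n12('abb'): parent n6 fail=1; on 'b' 1 → fail=2;  out ∅∪{0}={0}
  n15('bca'): parent n4 fail=3; on 'a' 3 → fail=10;  out ∅∪∅=∅
  n8('abcb'): parent n7 fail=4; on 'b' 4→3→0 → fail=1;  out ∅∪∅=∅
  n13('abba'): parent n12 fail=2; on 'a' 2→1→0 → fail=5;  out ∅∪∅=∅
  n16('bcaa'): parent n15 fail=10; on 'a' 10→5→0 → fail=5;  out ∅∪∅=∅
  n9('abcbc'): parent n8 fail=1; on 'c' 1 → fail=4;  out {3}∪{1,2}={1,2,3}
  n14('abbaa'): parent n13 fail=5; on 'a' 5→0 → fail=5;  out {5}∪∅={5}
  n17('bcaaa'): parent n16 fail=5; on 'a' 5→0 → fail=5;  out ∅∪∅=∅
  n18('bcaaac'): parent n17 fail=5; on 'c' 5→0 → fail=3;  out {6}∪{1}={1,6}

Run:
[0] read 'a'  n0⇒n5
[1] read 'b'  n5⇒n6
[2] read 'b'  n6⇒n12  emit P0@[1:2]
[3] read 'a'  n12⇒n13
[4] read 'a'  n13⇒n14  emit P5@[0:4]
[5] read 'b'  n14⇒n6 (fail-walked)
[6] read 'b'  n6⇒n12  emit P0@[5:6]
[7] read 'c'  n12⇒n4 (fail-walked)  emit P1@[7:7],P2@[6:7]
[8] read 'a'  n4⇒n15
[9] read 'b'  n15⇒n6 (fail-walked)
[10] read 'c'  n6⇒n7  emit P1@[10:10],P2@[9:10]
[11] read 'a'  n7⇒n15 (fail-walked)
[12] read 'c'  n15⇒n11 (fail-walked)  emit P1@[12:12],P4@[10:12]
[13] read 'b'  n11⇒n1 (fail-walked)
[14] read 'b'  n1⇒n2  emit P0@[13:14]
[15] read 'b'  n2⇒n2 (fail-walked)  emit P0@[14:15]
[16] read 'c'  n2⇒n4 (fail-walked)  emit P1@[16:16],P2@[15:16]
[17] read 'a'  n4⇒n15
[18] read 'a'  n15⇒n16
[19] read 'a'  n16⇒n17
[20] read 'c'  n17⇒n18  emit P1@[20:20],P6@[15:20]
[21] read 'c'  n18⇒n3 (fail-walked)  emit P1@[21:21]
[22] read 'a'  n3⇒n10
[23] read 'a'  n10⇒n5 (fail-walked)
[24] read 'a'  n5⇒n5 (fail-walked)
[25] read 'a'  n5⇒n5 (fail-walked)
[26] read 'b'  n5⇒n6
[27] read 'c'  n6⇒n7  emit P1@[27:27],P2@[26:27]
[28] read 'a'  n7⇒n15 (fail-walked)
[29] read 'a'  n15⇒n16
[30] read 'a'  n16⇒n17
[31] read 'c'  n17⇒n18  emit P1@[31:31],P6@[26:31]
[32] read 'b'  n18⇒n1 (fail-walked)
[33] read 'c'  n1⇒n4  emit P1@[33:33],P2@[32:33]
[34] read 'a'  n4⇒n15
[35] read 'a'  n15⇒n16
[36] read 'a'  n16⇒n17
[37] read 'c'  n17⇒n18  emit P1@[37:37],P6@[32:37]
[38] read 'b'  n18⇒n1 (fail-walked)
[39] read 'a'  n1⇒n5 (fail-walked)
[40] read 'a'  n5⇒n5 (fail-walked)
[41] read 'c'  n5⇒n3 (fail-walked)  emit P1@[41:41]
[42] read 'a'  n3⇒n10

Matches: [[2,0],[4,5],[6,0],[7,1],[7,2],[10,1],[10,2],[12,1],[12,4],[14,0],[15,0],[16,1],[16,2],[20,1],[20,6],[21,1],[27,1],[27,2],[31,1],[31,6],[33,1],[33,2],[37,1],[37,6],[41,1]]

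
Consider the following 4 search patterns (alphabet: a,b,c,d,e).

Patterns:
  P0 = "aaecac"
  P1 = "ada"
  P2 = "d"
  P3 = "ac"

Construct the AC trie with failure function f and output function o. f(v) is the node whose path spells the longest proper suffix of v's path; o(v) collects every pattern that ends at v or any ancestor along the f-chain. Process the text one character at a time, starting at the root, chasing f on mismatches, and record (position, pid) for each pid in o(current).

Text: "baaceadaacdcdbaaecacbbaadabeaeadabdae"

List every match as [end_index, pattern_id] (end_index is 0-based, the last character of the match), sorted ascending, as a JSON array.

Build automaton:
Trie nodes:
  n0 'ε': a→1 d→9
  n1 'a': a→2 c→10 d→7
  n2 'aa': e→3
  n3 'aae': c→4
  n4 'aaec': a→5
  n5 'aaeca': c→6
  n6 'aaecac': ·  [P0 ends]
  n7 'ad': a→8
  n8 'ada': ·  [P1 ends]
  n9 'd': ·  [P2 ends]
  n10 'ac': ·  [P3 ends]

BFS fail/out derivation:
  n1('a'): parent n0 fail=0; on 'a' 0 → fail=0;  out ∅∪∅=∅
  n9('d'): parent n0 fail=0; on 'd' 0 → fail=0;  out {2}∪∅={2}
  n2('aa'): parent n1 fail=0; on 'a' 0 → fail=1;  out ∅∪∅=∅
  n7('ad'): parent n1 fail=0; on 'd' 0 → fail=9;  out ∅∪{2}={2}
  n10('ac'): parent n1 fail=0; on 'c' 0 → fail=0;  out {3}∪∅={3}
  n3('aae'): parent n2 fail=1; on 'e' 1→0 → fail=0;  out ∅∪∅=∅
  n8('ada'): parent n7 fail=9; on 'a' 9→0 → fail=1;  out {1}∪∅={1}
  n4('aaec'): parent n3 fail=0; on 'c' 0 → fail=0;  out ∅∪∅=∅
  n5('aaeca'): parent n4 fail=0; on 'a' 0 → fail=1;  out ∅∪∅=∅
  n6('aaecac'): parent n5 fail=1; on 'c' 1 → fail=10;  out {0}∪{3}={0,3}

Scan:
i=0 'b': node 0→0
i=1 'a': node 0→1
i=2 'a': node 1→2
i=3 'c': node 2→10 ·f  → match P3@[2:3]
i=4 'e': node 10→0 ·f
i=5 'a': node 0→1
i=6 'd': node 1→7  → match P2@[6:6]
i=7 'a': node 7→8  → match P1@[5:7]
i=8 'a': node 8→2 ·f
i=9 'c': node 2→10 ·f  → match P3@[8:9]
i=10 'd': node 10→9 ·f  → match P2@[10:10]
i=11 'c': node 9→0 ·f
i=12 'd': node 0→9  → match P2@[12:12]
i=13 'b': node 9→0 ·f
i=14 'a': node 0→1
i=15 'a': node 1→2
i=16 'e': node 2→3
i=17 'c': node 3→4
i=18 'a': node 4→5
i=19 'c': node 5→6  → match P0@[14:19],P3@[18:19]
i=20 'b': node 6→0 ·f
i=21 'b': node 0→0
i=22 'a': node 0→1
i=23 'a': node 1→2
i=24 'd': node 2→7 ·f  → match P2@[24:24]
i=25 'a': node 7→8  → match P1@[23:25]
i=26 'b': node 8→0 ·f
i=27 'e': node 0→0
i=28 'a': node 0→1
i=29 'e': node 1→0 ·f
i=30 'a': node 0→1
i=31 'd': node 1→7  → match P2@[31:31]
i=32 'a': node 7→8  → match P1@[30:32]
i=33 'b': node 8→0 ·f
i=34 'd': node 0→9  → match P2@[34:34]
i=35 'a': node 9→1 ·f
i=36 'e': node 1→0 ·f

Result: [[3,3],[6,2],[7,1],[9,3],[10,2],[12,2],[19,0],[19,3],[24,2],[25,1],[31,2],[32,1],[34,2]]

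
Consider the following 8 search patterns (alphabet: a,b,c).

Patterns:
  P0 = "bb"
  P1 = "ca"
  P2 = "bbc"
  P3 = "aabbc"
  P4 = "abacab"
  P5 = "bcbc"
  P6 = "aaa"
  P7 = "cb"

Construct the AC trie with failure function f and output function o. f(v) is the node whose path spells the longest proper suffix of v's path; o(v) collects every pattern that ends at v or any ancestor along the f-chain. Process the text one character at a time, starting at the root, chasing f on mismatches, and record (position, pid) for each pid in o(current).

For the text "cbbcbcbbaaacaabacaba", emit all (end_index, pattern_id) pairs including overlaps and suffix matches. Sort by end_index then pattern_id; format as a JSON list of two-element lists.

Build automaton:
Trie nodes:
  0='ε' goto a→6 b→1 c→3
  1='b' goto b→2 c→16
  2='bb' goto c→5  [P0 ends]
  3='c' goto a→4 b→20
  4='ca' goto ·  [P1 ends]
  5='bbc' goto ·  [P2 ends]
  6='a' goto a→7 b→11
  7='aa' goto a→19 b→8
  8='aab' goto b→9
  9='aabb' goto c→10
  10='aabbc' goto ·  [P3 ends]
  11='ab' goto a→12
  12='aba' goto c→13
  13='abac' goto a→14
  14='abaca' goto b→15
  15='abacab' goto ·  [P4 ends]
  16='bc' goto b→17
  17='bcb' goto c→18
  18='bcbc' goto ·  [P5 ends]
  19='aaa' goto ·  [P6 ends]
  20='cb' goto ·  [P7 ends]

BFS fail/out derivation:
  n1('b'): parent n0 fail=0; on 'b' 0 → fail=0;  out ∅∪∅=∅
  n3('c'): parent n0 fail=0; on 'c' 0 → fail=0;  out ∅∪∅=∅
  n6('a'): parent n0 fail=0; on 'a' 0 → fail=0;  out ∅∪∅=∅
  n2('bb'): parent n1 fail=0; on 'b' 0 → fail=1;  out {0}∪∅={0}
  n4('ca'): parent n3 fail=0; on 'a' 0 → fail=6;  out {1}∪∅={1}
  n7('aa'): parent n6 fail=0; on 'a' 0 → fail=6;  out ∅∪∅=∅
  n11('ab'): parent n6 fail=0; on 'b' 0 → fail=1;  out ∅∪∅=∅
  n16('bc'): parent n1 fail=0; on 'c' 0 → fail=3;  out ∅∪∅=∅
  n20('cb'): parent n3 fail=0; on 'b' 0 → fail=1;  out {7}∪∅={7}
  n5('bbc'): parent n2 fail=1; on 'c' 1 → fail=16;  out {2}∪∅={2}
  n8('aab'): parent n7 fail=6; on 'b' 6 → fail=11;  out ∅∪∅=∅
  n12('aba'): parent n11 fail=1; on 'a' 1→0 → fail=6;  out ∅∪∅=∅
  n17('bcb'): parent n16 fail=3; on 'b' 3 → fail=20;  out ∅∪{7}={7}
  n19('aaa'): parent n7 fail=6; on 'a' 6 → fail=7;  out {6}∪∅={6}
  n9('aabb'): parent n8 fail=11; on 'b' 11→1 → fail=2;  out ∅∪{0}={0}
  n13('abac'): parent n12 fail=6; on 'c' 6→0 → fail=3;  out ∅∪∅=∅
  n18('bcbc'): parent n17 fail=20; on 'c' 20→1 → fail=16;  out {5}∪∅={5}
  n10('aabbc'): parent n9 fail=2; on 'c' 2 → fail=5;  out {3}∪{2}={2,3}
  n14('abaca'): parent n13 fail=3; on 'a' 3 → fail=4;  out ∅∪{1}={1}
  n15('abacab'): parent n14 fail=4; on 'b' 4→6 → fail=11;  out {4}∪∅={4}

Text stream:
[0] read 'c'  n0⇒n3
[1] read 'b'  n3⇒n20  ** P7@[0:1]
[2] read 'b'  n20⇒n2 (via fail)  ** P0@[1:2]
[3] read 'c'  n2⇒n5  ** P2@[1:3]
[4] read 'b'  n5⇒n17 (via fail)  ** P7@[3:4]
[5] read 'c'  n17⇒n18  ** P5@[2:5]
[6] read 'b'  n18⇒n17 (via fail)  ** P7@[5:6]
[7] read 'b'  n17⇒n2 (via fail)  ** P0@[6:7]
[8] read 'a'  n2⇒n6 (via fail)
[9] read 'a'  n6⇒n7
[10] read 'a'  n7⇒n19  ** P6@[8:10]
[11] read 'c'  n19⇒n3 (via fail)
[12] read 'a'  n3⇒n4  ** P1@[11:12]
[13] read 'a'  n4⇒n7 (via fail)
[14] read 'b'  n7⇒n8
[15] read 'a'  n8⇒n12 (via fail)
[16] read 'c'  n12⇒n13
[17] read 'a'  n13⇒n14  ** P1@[16:17]
[18] read 'b'  n14⇒n15  ** P4@[13:18]
[19] read 'a'  n15⇒n12 (via fail)

All matches (sorted): [[1,7],[2,0],[3,2],[4,7],[5,5],[6,7],[7,0],[10,6],[12,1],[17,1],[18,4]]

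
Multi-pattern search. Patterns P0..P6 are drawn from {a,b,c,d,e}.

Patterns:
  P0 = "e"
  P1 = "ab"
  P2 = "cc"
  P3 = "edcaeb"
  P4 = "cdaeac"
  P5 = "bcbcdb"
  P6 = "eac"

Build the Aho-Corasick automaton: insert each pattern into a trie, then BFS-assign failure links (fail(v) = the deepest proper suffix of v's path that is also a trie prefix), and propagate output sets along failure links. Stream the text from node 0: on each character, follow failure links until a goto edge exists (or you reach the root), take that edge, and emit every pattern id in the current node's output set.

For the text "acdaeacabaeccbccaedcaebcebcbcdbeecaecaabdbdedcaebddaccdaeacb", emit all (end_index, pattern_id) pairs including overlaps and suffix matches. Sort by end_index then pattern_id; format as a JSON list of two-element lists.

Build automaton:
Trie nodes:
  0='ε' goto a→2 b→16 c→4 e→1
  1='e' goto a→22 d→6  ←P0
  2='a' goto b→3
  3='ab' goto ·  ←P1
  4='c' goto c→5 d→11
  5='cc' goto ·  ←P2
  6='ed' goto c→7
  7='edc' goto a→8
  8='edca' goto e→9
  9='edcae' goto b→10
  10='edcaeb' goto ·  ←P3
  11='cd' goto a→12
  12='cda' goto e→13
  13='cdae' goto a→14
  14='cdaea' goto c→15
  15='cdaeac' goto ·  ←P4
  16='b' goto c→17
  17='bc' goto b→18
  18='bcb' goto c→19
  19='bcbc' goto d→20
  20='bcbcd' goto b→21
  21='bcbcdb' goto ·  ←P5
  22='ea' goto c→23
  23='eac' goto ·  ←P6

Failure links (BFS by depth):
  fail(1) 'e': from fail(0)=0 chase 'e': 0 ⇒ 0;  out={0}∪out(0)={0}
  fail(2) 'a': from fail(0)=0 chase 'a': 0 ⇒ 0;  out=∅∪out(0)=∅
  fail(4) 'c': from fail(0)=0 chase 'c': 0 ⇒ 0;  out=∅∪out(0)=∅
  fail(16) 'b': from fail(0)=0 chase 'b': 0 ⇒ 0;  out=∅∪out(0)=∅
  fail(3) 'ab': from fail(2)=0 chase 'b': 0 ⇒ 16;  out={1}∪out(16)={1}
  fail(5) 'cc': from fail(4)=0 chase 'c': 0 ⇒ 4;  out={2}∪out(4)={2}
  fail(6) 'ed': from fail(1)=0 chase 'd': 0 ⇒ 0;  out=∅∪out(0)=∅
  fail(11) 'cd': from fail(4)=0 chase 'd': 0 ⇒ 0;  out=∅∪out(0)=∅
  fail(17) 'bc': from fail(16)=0 chase 'c': 0 ⇒ 4;  out=∅∪out(4)=∅
  fail(22) 'ea': from fail(1)=0 chase 'a': 0 ⇒ 2;  out=∅∪out(2)=∅
  fail(7) 'edc': from fail(6)=0 chase 'c': 0 ⇒ 4;  out=∅∪out(4)=∅
  fail(12) 'cda': from fail(11)=0 chase 'a': 0 ⇒ 2;  out=∅∪out(2)=∅
  fail(18) 'bcb': from fail(17)=4 chase 'b': 4→0 ⇒ 16;  out=∅∪out(16)=∅
  fail(23) 'eac': from fail(22)=2 chase 'c': 2→0 ⇒ 4;  out={6}∪out(4)={6}
  fail(8) 'edca': from fail(7)=4 chase 'a': 4→0 ⇒ 2;  out=∅∪out(2)=∅
  fail(13) 'cdae': from fail(12)=2 chase 'e': 2→0 ⇒ 1;  out=∅∪out(1)={0}
  fail(19) 'bcbc': from fail(18)=16 chase 'c': 16 ⇒ 17;  out=∅∪out(17)=∅
  fail(9) 'edcae': from fail(8)=2 chase 'e': 2→0 ⇒ 1;  out=∅∪out(1)={0}
  fail(14) 'cdaea': from fail(13)=1 chase 'a': 1 ⇒ 22;  out=∅∪out(22)=∅
  fail(20) 'bcbcd': from fail(19)=17 chase 'd': 17→4 ⇒ 11;  out=∅∪out(11)=∅
  fail(10) 'edcaeb': from fail(9)=1 chase 'b': 1→0 ⇒ 16;  out={3}∪out(16)={3}
  fail(15) 'cdaeac': from fail(14)=22 chase 'c': 22 ⇒ 23;  out={4}∪out(23)={4,6}
  fail(21) 'bcbcdb': from fail(20)=11 chase 'b': 11→0 ⇒ 16;  out={5}∪out(16)={5}

Scan:
i=0 'a': node 0→2
i=1 'c': node 2→4 (via fail)
i=2 'd': node 4→11
i=3 'a': node 11→12
i=4 'e': node 12→13  emit P0@[4:4]
i=5 'a': node 13→14
i=6 'c': node 14→15  emit P4@[1:6],P6@[4:6]
i=7 'a': node 15→2 (via fail)
i=8 'b': node 2→3  emit P1@[7:8]
i=9 'a': node 3→2 (via fail)
i=10 'e': node 2→1 (via fail)  emit P0@[10:10]
i=11 'c': node 1→4 (via fail)
i=12 'c': node 4→5  emit P2@[11:12]
i=13 'b': node 5→16 (via fail)
i=14 'c': node 16→17
i=15 'c': node 17→5 (via fail)  emit P2@[14:15]
i=16 'a': node 5→2 (via fail)
i=17 'e': node 2→1 (via fail)  emit P0@[17:17]
i=18 'd': node 1→6
i=19 'c': node 6→7
i=20 'a': node 7→8
i=21 'e': node 8→9  emit P0@[21:21]
i=22 'b': node 9→10  emit P3@[17:22]
i=23 'c': node 10→17 (via fail)
i=24 'e': node 17→1 (via fail)  emit P0@[24:24]
i=25 'b': node 1→16 (via fail)
i=26 'c': node 16→17
i=27 'b': node 17→18
i=28 'c': node 18→19
i=29 'd': node 19→20
i=30 'b': node 20→21  emit P5@[25:30]
i=31 'e': node 21→1 (via fail)  emit P0@[31:31]
i=32 'e': node 1→1 (via fail)  emit P0@[32:32]
i=33 'c': node 1→4 (via fail)
i=34 'a': node 4→2 (via fail)
i=35 'e': node 2→1 (via fail)  emit P0@[35:35]
i=36 'c': node 1→4 (via fail)
i=37 'a': node 4→2 (via fail)
i=38 'a': node 2→2 (via fail)
i=39 'b': node 2→3  emit P1@[38:39]
i=40 'd': node 3→0 (via fail)
i=41 'b': node 0→16
i=42 'd': node 16→0 (via fail)
i=43 'e': node 0→1  emit P0@[43:43]
i=44 'd': node 1→6
i=45 'c': node 6→7
i=46 'a': node 7→8
i=47 'e': node 8→9  emit P0@[47:47]
i=48 'b': node 9→10  emit P3@[43:48]
i=49 'd': node 10→0 (via fail)
i=50 'd': node 0→0
i=51 'a': node 0→2
i=52 'c': node 2→4 (via fail)
i=53 'c': node 4→5  emit P2@[52:53]
i=54 'd': node 5→11 (via fail)
i=55 'a': node 11→12
i=56 'e': node 12→13  emit P0@[56:56]
i=57 'a': node 13→14
i=58 'c': node 14→15  emit P4@[53:58],P6@[56:58]
i=59 'b': node 15→16 (via fail)

Result: [[4,0],[6,4],[6,6],[8,1],[10,0],[12,2],[15,2],[17,0],[21,0],[22,3],[24,0],[30,5],[31,0],[32,0],[35,0],[39,1],[43,0],[47,0],[48,3],[53,2],[56,0],[58,4],[58,6]]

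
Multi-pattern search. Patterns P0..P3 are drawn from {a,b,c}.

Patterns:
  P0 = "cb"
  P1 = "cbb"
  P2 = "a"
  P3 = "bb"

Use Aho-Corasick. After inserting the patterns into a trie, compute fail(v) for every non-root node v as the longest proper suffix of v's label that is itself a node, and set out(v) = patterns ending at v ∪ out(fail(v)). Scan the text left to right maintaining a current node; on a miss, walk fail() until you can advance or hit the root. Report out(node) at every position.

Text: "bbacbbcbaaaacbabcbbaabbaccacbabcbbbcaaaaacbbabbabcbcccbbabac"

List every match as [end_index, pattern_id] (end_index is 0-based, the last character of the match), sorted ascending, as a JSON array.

Construct AC machine:
Trie nodes:
  0='ε' goto a→4 b→5 c→1
  1='c' goto b→2
  2='cb' goto b→3  [P0 ends]
  3='cbb' goto ·  [P1 ends]
  4='a' goto ·  [P2 ends]
  5='b' goto b→6
  6='bb' goto ·  [P3 ends]

BFS fail/out derivation:
  n1('c'): parent n0 fail=0; on 'c' 0 → fail=0;  out ∅∪∅=∅
  n4('a'): parent n0 fail=0; on 'a' 0 → fail=0;  out {2}∪∅={2}
  n5('b'): parent n0 fail=0; on 'b' 0 → fail=0;  out ∅∪∅=∅
  n2('cb'): parent n1 fail=0; on 'b' 0 → fail=5;  out {0}∪∅={0}
  n6('bb'): parent n5 fail=0; on 'b' 0 → fail=5;  out {3}∪∅={3}
  n3('cbb'): parent n2 fail=5; on 'b' 5 → fail=6;  out {1}∪{3}={1,3}

Run:
i=0 'b': node 0→5
i=1 'b': node 5→6  → match P3@[0:1]
i=2 'a': node 6→4 (fail-walked)  → match P2@[2:2]
i=3 'c': node 4→1 (fail-walked)
i=4 'b': node 1→2  → match P0@[3:4]
i=5 'b': node 2→3  → match P1@[3:5],P3@[4:5]
i=6 'c': node 3→1 (fail-walked)
i=7 'b': node 1→2  → match P0@[6:7]
i=8 'a': node 2→4 (fail-walked)  → match P2@[8:8]
i=9 'a': node 4→4 (fail-walked)  → match P2@[9:9]
i=10 'a': node 4→4 (fail-walked)  → match P2@[10:10]
i=11 'a': node 4→4 (fail-walked)  → match P2@[11:11]
i=12 'c': node 4→1 (fail-walked)
i=13 'b': node 1→2  → match P0@[12:13]
i=14 'a': node 2→4 (fail-walked)  → match P2@[14:14]
i=15 'b': node 4→5 (fail-walked)
i=16 'c': node 5→1 (fail-walked)
i=17 'b': node 1→2  → match P0@[16:17]
i=18 'b': node 2→3  → match P1@[16:18],P3@[17:18]
i=19 'a': node 3→4 (fail-walked)  → match P2@[19:19]
i=20 'a': node 4→4 (fail-walked)  → match P2@[20:20]
i=21 'b': node 4→5 (fail-walked)
i=22 'b': node 5→6  → match P3@[21:22]
i=23 'a': node 6→4 (fail-walked)  → match P2@[23:23]
i=24 'c': node 4→1 (fail-walked)
i=25 'c': node 1→1 (fail-walked)
i=26 'a': node 1→4 (fail-walked)  → match P2@[26:26]
i=27 'c': node 4→1 (fail-walked)
i=28 'b': node 1→2  → match P0@[27:28]
i=29 'a': node 2→4 (fail-walked)  → match P2@[29:29]
i=30 'b': node 4→5 (fail-walked)
i=31 'c': node 5→1 (fail-walked)
i=32 'b': node 1→2  → match P0@[31:32]
i=33 'b': node 2→3  → match P1@[31:33],P3@[32:33]
i=34 'b': node 3→6 (fail-walked)  → match P3@[33:34]
i=35 'c': node 6→1 (fail-walked)
i=36 'a': node 1→4 (fail-walked)  → match P2@[36:36]
i=37 'a': node 4→4 (fail-walked)  → match P2@[37:37]
i=38 'a': node 4→4 (fail-walked)  → match P2@[38:38]
i=39 'a': node 4→4 (fail-walked)  → match P2@[39:39]
i=40 'a': node 4→4 (fail-walked)  → match P2@[40:40]
i=41 'c': node 4→1 (fail-walked)
i=42 'b': node 1→2  → match P0@[41:42]
i=43 'b': node 2→3  → match P1@[41:43],P3@[42:43]
i=44 'a': node 3→4 (fail-walked)  → match P2@[44:44]
i=45 'b': node 4→5 (fail-walked)
i=46 'b': node 5→6  → match P3@[45:46]
i=47 'a': node 6→4 (fail-walked)  → match P2@[47:47]
i=48 'b': node 4→5 (fail-walked)
i=49 'c': node 5→1 (fail-walked)
i=50 'b': node 1→2  → match P0@[49:50]
i=51 'c': node 2→1 (fail-walked)
i=52 'c': node 1→1 (fail-walked)
i=53 'c': node 1→1 (fail-walked)
i=54 'b': node 1→2  → match P0@[53:54]
i=55 'b': node 2→3  → match P1@[53:55],P3@[54:55]
i=56 'a': node 3→4 (fail-walked)  → match P2@[56:56]
i=57 'b': node 4→5 (fail-walked)
i=58 'a': node 5→4 (fail-walked)  → match P2@[58:58]
i=59 'c': node 4→1 (fail-walked)

Result: [[1,3],[2,2],[4,0],[5,1],[5,3],[7,0],[8,2],[9,2],[10,2],[11,2],[13,0],[14,2],[17,0],[18,1],[18,3],[19,2],[20,2],[22,3],[23,2],[26,2],[28,0],[29,2],[32,0],[33,1],[33,3],[34,3],[36,2],[37,2],[38,2],[39,2],[40,2],[42,0],[43,1],[43,3],[44,2],[46,3],[47,2],[50,0],[54,0],[55,1],[55,3],[56,2],[58,2]]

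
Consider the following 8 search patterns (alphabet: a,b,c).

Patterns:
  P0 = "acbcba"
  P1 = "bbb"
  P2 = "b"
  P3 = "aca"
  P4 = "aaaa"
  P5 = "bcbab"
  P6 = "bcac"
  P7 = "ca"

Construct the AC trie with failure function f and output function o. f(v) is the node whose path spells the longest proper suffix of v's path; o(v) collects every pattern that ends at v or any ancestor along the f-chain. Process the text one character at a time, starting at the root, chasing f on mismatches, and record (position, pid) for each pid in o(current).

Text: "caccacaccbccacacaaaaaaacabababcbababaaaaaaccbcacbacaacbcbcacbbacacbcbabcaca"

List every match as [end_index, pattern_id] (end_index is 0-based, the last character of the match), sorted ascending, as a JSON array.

Build:
Trie nodes:
  0='ε' goto a→1 b→7 c→20
  1='a' goto a→11 c→2
  2='ac' goto a→10 b→3
  3='acb' goto c→4
  4='acbc' goto b→5
  5='acbcb' goto a→6
  6='acbcba' goto ·  ←P0
  7='b' goto b→8 c→14  ←P2
  8='bb' goto b→9
  9='bbb' goto ·  ←P1
  10='aca' goto ·  ←P3
  11='aa' goto a→12
  12='aaa' goto a→13
  13='aaaa' goto ·  ←P4
  14='bc' goto a→18 b→15
  15='bcb' goto a→16
  16='bcba' goto b→17
  17='bcbab' goto ·  ←P5
  18='bca' goto c→19
  19='bcac' goto ·  ←P6
  20='c' goto a→21
  21='ca' goto ·  ←P7

Failure links (BFS by depth):
  n1('a'): parent n0 fail=0; on 'a' 0 → fail=0;  out ∅∪∅=∅
  n7('b'): parent n0 fail=0; on 'b' 0 → fail=0;  out {2}∪∅={2}
  n20('c'): parent n0 fail=0; on 'c' 0 → fail=0;  out ∅∪∅=∅
  n2('ac'): parent n1 fail=0; on 'c' 0 → fail=20;  out ∅∪∅=∅
  n8('bb'): parent n7 fail=0; on 'b' 0 → fail=7;  out ∅∪{2}={2}
  n11('aa'): parent n1 fail=0; on 'a' 0 → fail=1;  out ∅∪∅=∅
  n14('bc'): parent n7 fail=0; on 'c' 0 → fail=20;  out ∅∪∅=∅
  n21('ca'): parent n20 fail=0; on 'a' 0 → fail=1;  out {7}∪∅={7}
  n3('acb'): parent n2 fail=20; on 'b' 20→0 → fail=7;  out ∅∪{2}={2}
  n9('bbb'): parent n8 fail=7; on 'b' 7 → fail=8;  out {1}∪{2}={1,2}
  n10('aca'): parent n2 fail=20; on 'a' 20 → fail=21;  out {3}∪{7}={3,7}
  n12('aaa'): parent n11 fail=1; on 'a' 1 → fail=11;  out ∅∪∅=∅
  n15('bcb'): parent n14 fail=20; on 'b' 20→0 → fail=7;  out ∅∪{2}={2}
  n18('bca'): parent n14 fail=20; on 'a' 20 → fail=21;  out ∅∪{7}={7}
  n4('acbc'): parent n3 fail=7; on 'c' 7 → fail=14;  out ∅∪∅=∅
  n13('aaaa'): parent n12 fail=11; on 'a' 11 → fail=12;  out {4}∪∅={4}
  n16('bcba'): parent n15 fail=7; on 'a' 7→0 → fail=1;  out ∅∪∅=∅
  n19('bcac'): parent n18 fail=21; on 'c' 21→1 → fail=2;  out {6}∪∅={6}
  n5('acbcb'): parent n4 fail=14; on 'b' 14 → fail=15;  out ∅∪{2}={2}
  n17('bcbab'): parent n16 fail=1; on 'b' 1→0 → fail=7;  out {5}∪{2}={2,5}
  n6('acbcba'): parent n5 fail=15; on 'a' 15 → fail=16;  out {0}∪∅={0}

Run:
pos 0 'c': at 20
pos 1 'a': at 21  → match P7@[0:1]
pos 2 'c': at 2 ·f
pos 3 'c': at 20 ·f
pos 4 'a': at 21  → match P7@[3:4]
pos 5 'c': at 2 ·f
pos 6 'a': at 10  → match P3@[4:6],P7@[5:6]
pos 7 'c': at 2 ·f
pos 8 'c': at 20 ·f
pos 9 'b': at 7 ·f  → match P2@[9:9]
pos 10 'c': at 14
pos 11 'c': at 20 ·f
pos 12 'a': at 21  → match P7@[11:12]
pos 13 'c': at 2 ·f
pos 14 'a': at 10  → match P3@[12:14],P7@[13:14]
pos 15 'c': at 2 ·f
pos 16 'a': at 10  → match P3@[14:16],P7@[15:16]
pos 17 'a': at 11 ·f
pos 18 'a': at 12
pos 19 'a': at 13  → match P4@[16:19]
pos 20 'a': at 13 ·f  → match P4@[17:20]
pos 21 'a': at 13 ·f  → match P4@[18:21]
pos 22 'a': at 13 ·f  → match P4@[19:22]
pos 23 'c': at 2 ·f
pos 24 'a': at 10  → match P3@[22:24],P7@[23:24]
pos 25 'b': at 7 ·f  → match P2@[25:25]
pos 26 'a': at 1 ·f
pos 27 'b': at 7 ·f  → match P2@[27:27]
pos 28 'a': at 1 ·f
pos 29 'b': at 7 ·f  → match P2@[29:29]
pos 30 'c': at 14
pos 31 'b': at 15  → match P2@[31:31]
pos 32 'a': at 16
pos 33 'b': at 17  → match P2@[33:33],P5@[29:33]
pos 34 'a': at 1 ·f
pos 35 'b': at 7 ·f  → match P2@[35:35]
pos 36 'a': at 1 ·f
pos 37 'a': at 11
pos 38 'a': at 12
pos 39 'a': at 13  → match P4@[36:39]
pos 40 'a': at 13 ·f  → match P4@[37:40]
pos 41 'a': at 13 ·f  → match P4@[38:41]
pos 42 'c': at 2 ·f
pos 43 'c': at 20 ·f
pos 44 'b': at 7 ·f  → match P2@[44:44]
pos 45 'c': at 14
pos 46 'a': at 18  → match P7@[45:46]
pos 47 'c': at 19  → match P6@[44:47]
pos 48 'b': at 3 ·f  → match P2@[48:48]
pos 49 'a': at 1 ·f
pos 50 'c': at 2
pos 51 'a': at 10  → match P3@[49:51],P7@[50:51]
pos 52 'a': at 11 ·f
pos 53 'c': at 2 ·f
pos 54 'b': at 3  → match P2@[54:54]
pos 55 'c': at 4
pos 56 'b': at 5  → match P2@[56:56]
pos 57 'c': at 14 ·f
pos 58 'a': at 18  → match P7@[57:58]
pos 59 'c': at 19  → match P6@[56:59]
pos 60 'b': at 3 ·f  → match P2@[60:60]
pos 61 'b': at 8 ·f  → match P2@[61:61]
pos 62 'a': at 1 ·f
pos 63 'c': at 2
pos 64 'a': at 10  → match P3@[62:64],P7@[63:64]
pos 65 'c': at 2 ·f
pos 66 'b': at 3  → match P2@[66:66]
pos 67 'c': at 4
pos 68 'b': at 5  → match P2@[68:68]
pos 69 'a': at 6  → match P0@[64:69]
pos 70 'b': at 17 ·f  → match P2@[70:70],P5@[66:70]
pos 71 'c': at 14 ·f
pos 72 'a': at 18  → match P7@[71:72]
pos 73 'c': at 19  → match P6@[70:73]
pos 74 'a': at 10 ·f  → match P3@[72:74],P7@[73:74]

Matches: [[1,7],[4,7],[6,3],[6,7],[9,2],[12,7],[14,3],[14,7],[16,3],[16,7],[19,4],[20,4],[21,4],[22,4],[24,3],[24,7],[25,2],[27,2],[29,2],[31,2],[33,2],[33,5],[35,2],[39,4],[40,4],[41,4],[44,2],[46,7],[47,6],[48,2],[51,3],[51,7],[54,2],[56,2],[58,7],[59,6],[60,2],[61,2],[64,3],[64,7],[66,2],[68,2],[69,0],[70,2],[70,5],[72,7],[73,6],[74,3],[74,7]]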